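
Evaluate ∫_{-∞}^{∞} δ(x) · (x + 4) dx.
4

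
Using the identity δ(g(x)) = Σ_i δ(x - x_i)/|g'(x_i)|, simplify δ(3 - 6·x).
\frac{\delta(x - 1/2)}{6}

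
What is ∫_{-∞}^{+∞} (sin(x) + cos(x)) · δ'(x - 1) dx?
- \cos{\left(1 \right)} + \sin{\left(1 \right)}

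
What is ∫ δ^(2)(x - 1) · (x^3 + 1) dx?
6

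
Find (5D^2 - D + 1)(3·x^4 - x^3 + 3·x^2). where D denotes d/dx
3 x^{4} - 13 x^{3} + 186 x^{2} - 36 x + 30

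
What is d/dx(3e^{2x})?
6 e^{2 x}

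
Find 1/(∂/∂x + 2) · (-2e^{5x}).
- \frac{2 e^{5 x}}{7}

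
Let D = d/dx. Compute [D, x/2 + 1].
\frac{1}{2}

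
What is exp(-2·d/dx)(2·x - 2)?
2 x - 6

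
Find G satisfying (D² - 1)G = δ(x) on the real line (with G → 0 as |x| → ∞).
-\frac{e^{-|x|}}{2}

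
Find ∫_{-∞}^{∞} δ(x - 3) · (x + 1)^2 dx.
16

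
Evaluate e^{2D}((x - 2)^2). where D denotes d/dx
x^{2}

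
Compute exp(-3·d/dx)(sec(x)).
\sec{\left(x - 3 \right)}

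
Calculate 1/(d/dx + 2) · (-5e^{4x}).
- \frac{5 e^{4 x}}{6}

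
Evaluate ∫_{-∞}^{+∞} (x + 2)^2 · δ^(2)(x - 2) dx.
2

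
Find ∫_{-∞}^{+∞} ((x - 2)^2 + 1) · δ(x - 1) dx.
2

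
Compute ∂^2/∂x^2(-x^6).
- 30 x^{4}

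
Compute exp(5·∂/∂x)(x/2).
\frac{x}{2} + \frac{5}{2}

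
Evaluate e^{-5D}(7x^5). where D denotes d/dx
7 x^{5} - 175 x^{4} + 1750 x^{3} - 8750 x^{2} + 21875 x - 21875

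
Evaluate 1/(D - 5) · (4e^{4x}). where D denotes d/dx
- 4 e^{4 x}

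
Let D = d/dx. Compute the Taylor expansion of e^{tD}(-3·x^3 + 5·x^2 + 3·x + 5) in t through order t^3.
- 3 t^{3} + t^{2} \left(5 - 9 x\right) + t \left(- 9 x^{2} + 10 x + 3\right) - 3 x^{3} + 5 x^{2} + 3 x + 5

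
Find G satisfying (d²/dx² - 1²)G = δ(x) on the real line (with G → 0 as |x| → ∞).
-\frac{e^{-|x|}}{2}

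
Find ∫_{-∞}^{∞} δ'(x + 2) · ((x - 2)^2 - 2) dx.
8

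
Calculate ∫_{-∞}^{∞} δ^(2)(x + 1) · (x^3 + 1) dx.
-6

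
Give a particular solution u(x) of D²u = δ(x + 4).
\frac{|x + 4|}{2}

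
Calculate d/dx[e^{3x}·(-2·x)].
\left(- 6 x - 2\right) e^{3 x}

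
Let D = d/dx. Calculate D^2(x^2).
2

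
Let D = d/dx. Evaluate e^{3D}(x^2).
x^{2} + 6 x + 9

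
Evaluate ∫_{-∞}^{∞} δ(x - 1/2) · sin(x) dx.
\sin{\left(\frac{1}{2} \right)}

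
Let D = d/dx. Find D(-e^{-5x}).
5 e^{- 5 x}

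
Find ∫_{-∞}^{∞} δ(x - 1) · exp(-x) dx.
e^{-1}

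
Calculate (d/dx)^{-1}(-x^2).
- \frac{x^{3}}{3}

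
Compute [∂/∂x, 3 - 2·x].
-2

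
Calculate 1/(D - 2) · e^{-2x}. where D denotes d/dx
- \frac{e^{- 2 x}}{4}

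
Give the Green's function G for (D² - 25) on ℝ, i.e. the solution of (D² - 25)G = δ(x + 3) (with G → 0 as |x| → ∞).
-\frac{e^{-5|x + 3|}}{10}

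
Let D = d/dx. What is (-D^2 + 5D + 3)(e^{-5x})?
- 47 e^{- 5 x}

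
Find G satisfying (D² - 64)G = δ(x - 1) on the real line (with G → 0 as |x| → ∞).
-\frac{e^{-8|x - 1|}}{16}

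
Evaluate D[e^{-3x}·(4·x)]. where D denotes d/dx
4 \left(1 - 3 x\right) e^{- 3 x}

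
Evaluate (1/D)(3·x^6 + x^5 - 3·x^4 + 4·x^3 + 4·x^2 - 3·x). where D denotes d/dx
\frac{3 x^{7}}{7} + \frac{x^{6}}{6} - \frac{3 x^{5}}{5} + x^{4} + \frac{4 x^{3}}{3} - \frac{3 x^{2}}{2}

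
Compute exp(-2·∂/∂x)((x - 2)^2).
x^{2} - 8 x + 16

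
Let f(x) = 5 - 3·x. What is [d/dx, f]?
-3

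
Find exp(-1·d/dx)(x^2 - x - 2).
x \left(x - 3\right)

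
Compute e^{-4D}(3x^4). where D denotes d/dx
3 x^{4} - 48 x^{3} + 288 x^{2} - 768 x + 768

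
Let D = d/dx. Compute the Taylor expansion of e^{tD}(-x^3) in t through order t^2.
x \left(- 3 t^{2} - 3 t x - x^{2}\right)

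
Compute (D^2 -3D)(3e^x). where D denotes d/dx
- 6 e^{x}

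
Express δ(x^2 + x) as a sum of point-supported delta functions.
\frac{\delta(x + 1) + \delta(x)}{1}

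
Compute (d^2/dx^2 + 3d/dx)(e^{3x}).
18 e^{3 x}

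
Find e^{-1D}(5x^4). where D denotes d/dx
5 x^{4} - 20 x^{3} + 30 x^{2} - 20 x + 5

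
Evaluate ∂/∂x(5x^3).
15 x^{2}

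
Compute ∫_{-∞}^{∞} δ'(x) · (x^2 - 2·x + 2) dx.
2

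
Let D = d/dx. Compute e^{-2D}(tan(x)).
\tan{\left(x - 2 \right)}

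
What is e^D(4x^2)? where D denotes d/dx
4 x^{2} + 8 x + 4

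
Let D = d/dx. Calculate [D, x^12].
12 x^{11}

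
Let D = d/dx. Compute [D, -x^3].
- 3 x^{2}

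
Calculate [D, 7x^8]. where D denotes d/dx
56 x^{7}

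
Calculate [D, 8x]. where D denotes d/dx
8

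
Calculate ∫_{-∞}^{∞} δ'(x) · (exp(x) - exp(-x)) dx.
-2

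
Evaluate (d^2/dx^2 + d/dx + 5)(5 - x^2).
- 5 x^{2} - 2 x + 23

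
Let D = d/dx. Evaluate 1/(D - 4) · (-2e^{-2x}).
\frac{e^{- 2 x}}{3}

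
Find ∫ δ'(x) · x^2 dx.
0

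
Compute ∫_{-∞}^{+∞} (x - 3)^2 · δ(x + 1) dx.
16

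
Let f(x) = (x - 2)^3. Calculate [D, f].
3 \left(x - 2\right)^{2}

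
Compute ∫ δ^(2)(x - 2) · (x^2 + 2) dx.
2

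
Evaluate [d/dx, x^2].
2 x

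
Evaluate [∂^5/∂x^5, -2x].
-10\frac{d^{4}}{dx^{4}}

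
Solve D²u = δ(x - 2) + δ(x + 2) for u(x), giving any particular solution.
\frac{|x - 2|}{2} + \frac{|x + 2|}{2}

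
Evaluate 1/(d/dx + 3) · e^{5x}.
\frac{e^{5 x}}{8}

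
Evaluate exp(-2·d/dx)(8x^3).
8 x^{3} - 48 x^{2} + 96 x - 64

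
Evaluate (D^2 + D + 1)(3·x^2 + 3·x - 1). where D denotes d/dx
3 x^{2} + 9 x + 8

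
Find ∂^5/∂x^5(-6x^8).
- 40320 x^{3}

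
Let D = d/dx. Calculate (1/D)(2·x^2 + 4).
\frac{2 x^{3}}{3} + 4 x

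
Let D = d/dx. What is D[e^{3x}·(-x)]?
\left(- 3 x - 1\right) e^{3 x}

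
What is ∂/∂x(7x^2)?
14 x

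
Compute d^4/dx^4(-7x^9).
- 21168 x^{5}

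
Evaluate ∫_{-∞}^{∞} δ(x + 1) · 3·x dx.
-3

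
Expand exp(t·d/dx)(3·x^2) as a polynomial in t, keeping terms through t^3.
3 t^{2} + 6 t x + 3 x^{2}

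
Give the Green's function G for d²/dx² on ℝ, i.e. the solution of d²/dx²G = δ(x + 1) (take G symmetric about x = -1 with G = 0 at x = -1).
\frac{|x + 1|}{2}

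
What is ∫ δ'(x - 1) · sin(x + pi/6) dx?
- \cos{\left(\frac{\pi}{6} + 1 \right)}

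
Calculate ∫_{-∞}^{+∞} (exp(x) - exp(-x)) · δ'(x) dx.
-2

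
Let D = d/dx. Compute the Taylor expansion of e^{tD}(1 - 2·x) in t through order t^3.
- 2 t - 2 x + 1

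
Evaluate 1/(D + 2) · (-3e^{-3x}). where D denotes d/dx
3 e^{- 3 x}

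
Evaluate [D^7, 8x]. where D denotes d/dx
56D^{6}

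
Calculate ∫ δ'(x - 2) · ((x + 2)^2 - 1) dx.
-8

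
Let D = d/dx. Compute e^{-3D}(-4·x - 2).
10 - 4 x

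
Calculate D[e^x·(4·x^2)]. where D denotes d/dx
4 x \left(x + 2\right) e^{x}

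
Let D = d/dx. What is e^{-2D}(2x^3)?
2 x^{3} - 12 x^{2} + 24 x - 16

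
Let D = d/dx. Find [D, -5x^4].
- 20 x^{3}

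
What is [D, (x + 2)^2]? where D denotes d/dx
2 x + 4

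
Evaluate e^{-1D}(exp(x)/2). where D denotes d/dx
\frac{e^{x - 1}}{2}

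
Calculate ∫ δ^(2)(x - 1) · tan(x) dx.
2 \tan{\left(1 \right)} + 2 \tan^{3}{\left(1 \right)}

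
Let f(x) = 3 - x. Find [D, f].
-1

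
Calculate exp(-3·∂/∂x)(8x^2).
8 x^{2} - 48 x + 72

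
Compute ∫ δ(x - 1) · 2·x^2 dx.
2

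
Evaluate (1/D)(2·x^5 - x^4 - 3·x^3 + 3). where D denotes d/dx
\frac{x^{6}}{3} - \frac{x^{5}}{5} - \frac{3 x^{4}}{4} + 3 x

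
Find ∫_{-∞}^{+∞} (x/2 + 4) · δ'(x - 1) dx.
- \frac{1}{2}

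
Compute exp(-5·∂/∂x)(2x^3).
2 x^{3} - 30 x^{2} + 150 x - 250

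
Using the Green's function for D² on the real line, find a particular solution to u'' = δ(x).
\frac{|x|}{2}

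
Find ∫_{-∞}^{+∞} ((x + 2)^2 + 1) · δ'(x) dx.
-4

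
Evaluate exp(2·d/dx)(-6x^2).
- 6 x^{2} - 24 x - 24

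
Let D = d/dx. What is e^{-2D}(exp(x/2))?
e^{\frac{x}{2} - 1}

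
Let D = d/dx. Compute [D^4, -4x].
-16D^{3}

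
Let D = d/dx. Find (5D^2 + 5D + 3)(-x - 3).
- 3 x - 14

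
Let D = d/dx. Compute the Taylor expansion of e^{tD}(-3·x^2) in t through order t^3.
- 3 t^{2} - 6 t x - 3 x^{2}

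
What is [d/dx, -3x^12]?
- 36 x^{11}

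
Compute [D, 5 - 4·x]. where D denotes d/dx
-4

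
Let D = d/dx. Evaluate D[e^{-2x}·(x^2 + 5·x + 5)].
\left(- 2 x^{2} - 8 x - 5\right) e^{- 2 x}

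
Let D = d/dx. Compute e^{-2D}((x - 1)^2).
x^{2} - 6 x + 9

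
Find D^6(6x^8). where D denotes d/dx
120960 x^{2}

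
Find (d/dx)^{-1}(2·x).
x^{2}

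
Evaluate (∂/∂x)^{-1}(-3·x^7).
- \frac{3 x^{8}}{8}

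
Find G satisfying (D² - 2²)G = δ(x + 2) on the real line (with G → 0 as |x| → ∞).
-\frac{e^{-2|x + 2|}}{4}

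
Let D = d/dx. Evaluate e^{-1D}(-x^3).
- x^{3} + 3 x^{2} - 3 x + 1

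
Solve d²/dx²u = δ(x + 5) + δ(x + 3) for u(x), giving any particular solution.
\frac{|x + 5|}{2} + \frac{|x + 3|}{2}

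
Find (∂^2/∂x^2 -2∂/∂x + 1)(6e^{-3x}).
96 e^{- 3 x}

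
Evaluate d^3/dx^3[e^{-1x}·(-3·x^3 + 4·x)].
\left(3 x^{3} - 27 x^{2} + 50 x - 6\right) e^{- x}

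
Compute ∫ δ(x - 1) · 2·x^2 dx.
2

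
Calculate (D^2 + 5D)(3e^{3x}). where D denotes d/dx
72 e^{3 x}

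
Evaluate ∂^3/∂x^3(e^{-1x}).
- e^{- x}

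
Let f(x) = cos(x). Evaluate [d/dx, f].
- \sin{\left(x \right)}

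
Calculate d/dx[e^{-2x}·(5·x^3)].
x^{2} \left(15 - 10 x\right) e^{- 2 x}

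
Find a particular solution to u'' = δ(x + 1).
\frac{|x + 1|}{2}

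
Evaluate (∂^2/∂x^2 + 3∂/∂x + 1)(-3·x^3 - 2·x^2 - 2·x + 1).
- 3 x^{3} - 29 x^{2} - 32 x - 9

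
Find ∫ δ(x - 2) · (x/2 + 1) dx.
2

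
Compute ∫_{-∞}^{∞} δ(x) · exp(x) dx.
1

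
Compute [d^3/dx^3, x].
3\frac{d^{2}}{dx^{2}}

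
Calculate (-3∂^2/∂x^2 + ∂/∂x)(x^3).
3 x \left(x - 6\right)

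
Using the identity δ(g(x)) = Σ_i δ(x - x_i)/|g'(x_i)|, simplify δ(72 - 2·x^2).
\frac{\delta(x - 6) + \delta(x + 6)}{24}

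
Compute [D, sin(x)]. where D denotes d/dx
\cos{\left(x \right)}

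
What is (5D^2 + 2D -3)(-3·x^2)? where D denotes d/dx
9 x^{2} - 12 x - 30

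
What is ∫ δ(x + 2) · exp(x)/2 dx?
\frac{1}{2 e^{2}}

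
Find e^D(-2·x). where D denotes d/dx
- 2 x - 2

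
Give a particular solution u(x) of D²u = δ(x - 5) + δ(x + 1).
\frac{|x - 5|}{2} + \frac{|x + 1|}{2}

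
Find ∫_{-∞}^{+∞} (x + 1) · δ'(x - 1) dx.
-1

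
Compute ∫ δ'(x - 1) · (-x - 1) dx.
1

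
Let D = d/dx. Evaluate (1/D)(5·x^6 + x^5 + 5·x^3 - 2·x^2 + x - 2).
\frac{5 x^{7}}{7} + \frac{x^{6}}{6} + \frac{5 x^{4}}{4} - \frac{2 x^{3}}{3} + \frac{x^{2}}{2} - 2 x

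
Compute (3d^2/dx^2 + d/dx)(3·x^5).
15 x^{3} \left(x + 12\right)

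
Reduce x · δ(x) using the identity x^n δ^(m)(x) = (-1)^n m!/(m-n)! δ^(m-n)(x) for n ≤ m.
0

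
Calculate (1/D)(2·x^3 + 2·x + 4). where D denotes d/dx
\frac{x^{4}}{2} + x^{2} + 4 x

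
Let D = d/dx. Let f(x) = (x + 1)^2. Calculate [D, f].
2 x + 2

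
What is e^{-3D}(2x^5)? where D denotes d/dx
2 x^{5} - 30 x^{4} + 180 x^{3} - 540 x^{2} + 810 x - 486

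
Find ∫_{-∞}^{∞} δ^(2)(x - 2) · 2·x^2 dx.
4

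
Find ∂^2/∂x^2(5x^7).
210 x^{5}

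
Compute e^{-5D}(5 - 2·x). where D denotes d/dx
15 - 2 x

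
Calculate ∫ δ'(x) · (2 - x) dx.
1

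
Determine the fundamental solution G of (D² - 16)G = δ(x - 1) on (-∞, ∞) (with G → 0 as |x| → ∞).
-\frac{e^{-4|x - 1|}}{8}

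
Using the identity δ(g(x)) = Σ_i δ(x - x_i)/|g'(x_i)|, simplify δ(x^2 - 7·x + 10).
\frac{\delta(x - 2) + \delta(x - 5)}{3}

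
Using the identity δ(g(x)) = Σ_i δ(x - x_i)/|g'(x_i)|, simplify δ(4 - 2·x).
\frac{\delta(x - 2)}{2}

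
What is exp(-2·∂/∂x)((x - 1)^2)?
x^{2} - 6 x + 9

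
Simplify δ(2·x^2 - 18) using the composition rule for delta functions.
\frac{\delta(x - 3) + \delta(x + 3)}{12}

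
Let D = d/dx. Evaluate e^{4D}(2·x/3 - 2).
\frac{2 x}{3} + \frac{2}{3}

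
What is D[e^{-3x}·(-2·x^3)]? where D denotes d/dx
6 x^{2} \left(x - 1\right) e^{- 3 x}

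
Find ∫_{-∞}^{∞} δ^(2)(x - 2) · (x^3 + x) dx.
12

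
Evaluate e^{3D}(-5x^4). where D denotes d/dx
- 5 x^{4} - 60 x^{3} - 270 x^{2} - 540 x - 405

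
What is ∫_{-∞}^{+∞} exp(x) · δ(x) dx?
1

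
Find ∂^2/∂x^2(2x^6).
60 x^{4}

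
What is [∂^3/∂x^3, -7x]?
-21\frac{d^{2}}{dx^{2}}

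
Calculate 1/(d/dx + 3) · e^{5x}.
\frac{e^{5 x}}{8}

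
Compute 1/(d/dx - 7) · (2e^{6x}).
- 2 e^{6 x}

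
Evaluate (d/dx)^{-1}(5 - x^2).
- \frac{x^{3}}{3} + 5 x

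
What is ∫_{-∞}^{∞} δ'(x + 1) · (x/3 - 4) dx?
- \frac{1}{3}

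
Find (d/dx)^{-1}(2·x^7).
\frac{x^{8}}{4}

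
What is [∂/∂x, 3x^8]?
24 x^{7}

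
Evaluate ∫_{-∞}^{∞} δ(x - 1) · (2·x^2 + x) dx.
3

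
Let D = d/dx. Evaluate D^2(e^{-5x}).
25 e^{- 5 x}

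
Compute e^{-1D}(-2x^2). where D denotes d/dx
- 2 x^{2} + 4 x - 2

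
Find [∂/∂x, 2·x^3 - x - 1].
6 x^{2} - 1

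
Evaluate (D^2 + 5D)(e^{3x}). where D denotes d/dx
24 e^{3 x}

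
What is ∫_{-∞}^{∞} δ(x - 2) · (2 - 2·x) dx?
-2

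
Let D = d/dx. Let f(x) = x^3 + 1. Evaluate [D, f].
3 x^{2}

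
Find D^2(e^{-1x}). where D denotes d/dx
e^{- x}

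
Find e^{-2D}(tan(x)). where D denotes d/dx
\tan{\left(x - 2 \right)}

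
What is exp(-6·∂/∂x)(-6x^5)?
- 6 x^{5} + 180 x^{4} - 2160 x^{3} + 12960 x^{2} - 38880 x + 46656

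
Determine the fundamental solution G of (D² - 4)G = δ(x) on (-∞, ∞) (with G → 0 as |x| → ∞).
-\frac{e^{-2|x|}}{4}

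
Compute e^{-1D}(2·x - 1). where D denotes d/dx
2 x - 3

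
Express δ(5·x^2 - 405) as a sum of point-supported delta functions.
\frac{\delta(x - 9) + \delta(x + 9)}{90}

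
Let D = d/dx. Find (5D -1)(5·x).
25 - 5 x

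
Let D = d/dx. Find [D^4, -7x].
-28D^{3}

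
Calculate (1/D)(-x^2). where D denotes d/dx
- \frac{x^{3}}{3}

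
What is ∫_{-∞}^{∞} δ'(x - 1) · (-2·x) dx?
2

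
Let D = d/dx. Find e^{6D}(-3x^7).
- 3 x^{7} - 126 x^{6} - 2268 x^{5} - 22680 x^{4} - 136080 x^{3} - 489888 x^{2} - 979776 x - 839808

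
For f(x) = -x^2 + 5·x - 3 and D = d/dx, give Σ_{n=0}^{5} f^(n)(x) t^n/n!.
- t^{2} - t \left(2 x - 5\right) - x^{2} + 5 x - 3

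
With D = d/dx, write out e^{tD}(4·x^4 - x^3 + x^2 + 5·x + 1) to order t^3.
t^{3} \left(16 x - 1\right) + t^{2} \left(24 x^{2} - 3 x + 1\right) + t \left(16 x^{3} - 3 x^{2} + 2 x + 5\right) + 4 x^{4} - x^{3} + x^{2} + 5 x + 1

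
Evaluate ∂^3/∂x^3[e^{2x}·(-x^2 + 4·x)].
\left(- 8 x^{2} + 8 x + 36\right) e^{2 x}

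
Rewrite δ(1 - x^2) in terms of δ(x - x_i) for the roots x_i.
\frac{\delta(x - 1) + \delta(x + 1)}{2}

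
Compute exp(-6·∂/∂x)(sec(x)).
\sec{\left(x - 6 \right)}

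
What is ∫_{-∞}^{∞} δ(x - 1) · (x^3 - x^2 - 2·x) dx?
-2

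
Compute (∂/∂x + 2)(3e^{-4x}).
- 6 e^{- 4 x}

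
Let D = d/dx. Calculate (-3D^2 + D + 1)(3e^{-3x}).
- 87 e^{- 3 x}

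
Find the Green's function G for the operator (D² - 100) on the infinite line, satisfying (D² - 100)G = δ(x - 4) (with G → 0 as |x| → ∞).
-\frac{e^{-10|x - 4|}}{20}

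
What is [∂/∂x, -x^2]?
- 2 x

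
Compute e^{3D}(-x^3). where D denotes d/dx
- x^{3} - 9 x^{2} - 27 x - 27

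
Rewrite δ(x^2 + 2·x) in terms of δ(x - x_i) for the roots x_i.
\frac{\delta(x + 2) + \delta(x)}{2}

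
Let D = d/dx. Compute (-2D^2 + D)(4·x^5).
20 x^{3} \left(x - 8\right)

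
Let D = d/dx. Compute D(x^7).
7 x^{6}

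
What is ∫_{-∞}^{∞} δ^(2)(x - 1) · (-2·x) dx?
0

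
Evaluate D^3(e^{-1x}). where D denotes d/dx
- e^{- x}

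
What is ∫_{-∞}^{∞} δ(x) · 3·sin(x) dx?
0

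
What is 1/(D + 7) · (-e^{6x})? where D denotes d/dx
- \frac{e^{6 x}}{13}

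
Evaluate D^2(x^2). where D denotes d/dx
2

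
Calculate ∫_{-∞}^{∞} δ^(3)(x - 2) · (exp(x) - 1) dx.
- e^{2}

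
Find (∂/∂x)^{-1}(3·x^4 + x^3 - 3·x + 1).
\frac{3 x^{5}}{5} + \frac{x^{4}}{4} - \frac{3 x^{2}}{2} + x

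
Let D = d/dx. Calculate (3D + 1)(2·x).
2 x + 6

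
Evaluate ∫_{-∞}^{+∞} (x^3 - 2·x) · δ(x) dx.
0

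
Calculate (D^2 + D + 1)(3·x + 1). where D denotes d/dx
3 x + 4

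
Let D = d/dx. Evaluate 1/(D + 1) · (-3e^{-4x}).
e^{- 4 x}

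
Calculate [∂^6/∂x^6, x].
6\frac{d^{5}}{dx^{5}}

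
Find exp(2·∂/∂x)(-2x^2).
- 2 x^{2} - 8 x - 8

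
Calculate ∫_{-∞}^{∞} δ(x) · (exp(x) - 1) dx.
0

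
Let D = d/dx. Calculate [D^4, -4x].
-16D^{3}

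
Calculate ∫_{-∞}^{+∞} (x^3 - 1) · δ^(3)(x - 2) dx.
-6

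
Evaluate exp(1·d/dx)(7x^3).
7 x^{3} + 21 x^{2} + 21 x + 7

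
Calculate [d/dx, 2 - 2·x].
-2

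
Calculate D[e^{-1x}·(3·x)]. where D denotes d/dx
3 \left(1 - x\right) e^{- x}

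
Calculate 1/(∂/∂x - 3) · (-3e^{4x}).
- 3 e^{4 x}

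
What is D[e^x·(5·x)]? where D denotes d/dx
5 \left(x + 1\right) e^{x}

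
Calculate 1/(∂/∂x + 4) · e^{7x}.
\frac{e^{7 x}}{11}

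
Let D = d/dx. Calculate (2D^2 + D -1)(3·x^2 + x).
- 3 x^{2} + 5 x + 13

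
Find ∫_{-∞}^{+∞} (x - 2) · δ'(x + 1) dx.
-1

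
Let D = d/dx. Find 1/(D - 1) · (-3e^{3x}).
- \frac{3 e^{3 x}}{2}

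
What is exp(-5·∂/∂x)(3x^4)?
3 x^{4} - 60 x^{3} + 450 x^{2} - 1500 x + 1875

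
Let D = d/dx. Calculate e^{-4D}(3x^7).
3 x^{7} - 84 x^{6} + 1008 x^{5} - 6720 x^{4} + 26880 x^{3} - 64512 x^{2} + 86016 x - 49152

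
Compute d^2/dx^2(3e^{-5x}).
75 e^{- 5 x}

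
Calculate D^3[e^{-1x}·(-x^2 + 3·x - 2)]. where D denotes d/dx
\left(x^{2} - 9 x + 17\right) e^{- x}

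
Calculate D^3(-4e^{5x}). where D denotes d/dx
- 500 e^{5 x}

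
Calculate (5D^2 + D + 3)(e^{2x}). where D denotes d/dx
25 e^{2 x}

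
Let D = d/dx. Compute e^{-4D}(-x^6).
- x^{6} + 24 x^{5} - 240 x^{4} + 1280 x^{3} - 3840 x^{2} + 6144 x - 4096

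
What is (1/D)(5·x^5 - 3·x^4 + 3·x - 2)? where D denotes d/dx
\frac{5 x^{6}}{6} - \frac{3 x^{5}}{5} + \frac{3 x^{2}}{2} - 2 x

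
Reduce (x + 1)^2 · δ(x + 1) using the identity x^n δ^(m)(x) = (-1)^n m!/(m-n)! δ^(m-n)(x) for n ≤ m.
0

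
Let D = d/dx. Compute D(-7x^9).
- 63 x^{8}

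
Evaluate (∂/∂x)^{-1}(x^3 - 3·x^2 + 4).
\frac{x^{4}}{4} - x^{3} + 4 x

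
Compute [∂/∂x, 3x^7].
21 x^{6}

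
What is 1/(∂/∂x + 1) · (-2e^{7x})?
- \frac{e^{7 x}}{4}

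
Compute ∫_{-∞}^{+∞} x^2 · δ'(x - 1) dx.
-2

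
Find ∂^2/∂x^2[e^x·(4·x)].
4 \left(x + 2\right) e^{x}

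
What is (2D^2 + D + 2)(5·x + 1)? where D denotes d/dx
10 x + 7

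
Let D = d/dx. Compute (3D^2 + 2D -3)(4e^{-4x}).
148 e^{- 4 x}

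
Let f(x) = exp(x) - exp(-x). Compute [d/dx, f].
2 \cosh{\left(x \right)}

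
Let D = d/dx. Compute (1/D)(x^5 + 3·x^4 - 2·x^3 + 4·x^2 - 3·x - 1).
\frac{x^{6}}{6} + \frac{3 x^{5}}{5} - \frac{x^{4}}{2} + \frac{4 x^{3}}{3} - \frac{3 x^{2}}{2} - x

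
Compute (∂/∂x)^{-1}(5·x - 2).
\frac{5 x^{2}}{2} - 2 x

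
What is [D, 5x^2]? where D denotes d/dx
10 x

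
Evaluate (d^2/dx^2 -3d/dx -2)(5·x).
- 10 x - 15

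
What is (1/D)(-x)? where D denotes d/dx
- \frac{x^{2}}{2}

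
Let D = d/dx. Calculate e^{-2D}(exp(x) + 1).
e^{x - 2} + 1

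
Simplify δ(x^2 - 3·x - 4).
\frac{\delta(x + 1) + \delta(x - 4)}{5}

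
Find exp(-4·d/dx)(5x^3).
5 x^{3} - 60 x^{2} + 240 x - 320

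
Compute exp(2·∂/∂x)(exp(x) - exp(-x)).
2 \sinh{\left(x + 2 \right)}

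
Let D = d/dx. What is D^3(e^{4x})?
64 e^{4 x}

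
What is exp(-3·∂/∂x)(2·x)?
2 x - 6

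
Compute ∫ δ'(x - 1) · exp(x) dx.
- e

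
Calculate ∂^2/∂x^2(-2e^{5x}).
- 50 e^{5 x}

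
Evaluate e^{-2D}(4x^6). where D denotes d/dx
4 x^{6} - 48 x^{5} + 240 x^{4} - 640 x^{3} + 960 x^{2} - 768 x + 256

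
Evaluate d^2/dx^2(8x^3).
48 x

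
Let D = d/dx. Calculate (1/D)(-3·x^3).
- \frac{3 x^{4}}{4}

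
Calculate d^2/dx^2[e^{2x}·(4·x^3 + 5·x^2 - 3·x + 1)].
\left(16 x^{3} + 68 x^{2} + 52 x + 2\right) e^{2 x}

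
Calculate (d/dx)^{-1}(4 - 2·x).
- x^{2} + 4 x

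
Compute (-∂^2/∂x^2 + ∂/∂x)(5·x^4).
20 x^{2} \left(x - 3\right)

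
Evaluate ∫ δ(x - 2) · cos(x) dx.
\cos{\left(2 \right)}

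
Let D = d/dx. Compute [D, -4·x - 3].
-4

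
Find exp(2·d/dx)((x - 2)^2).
x^{2}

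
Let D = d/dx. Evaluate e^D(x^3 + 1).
x^{3} + 3 x^{2} + 3 x + 2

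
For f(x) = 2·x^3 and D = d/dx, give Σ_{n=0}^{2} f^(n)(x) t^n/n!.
2 x \left(3 t^{2} + 3 t x + x^{2}\right)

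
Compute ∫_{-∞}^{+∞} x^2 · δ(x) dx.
0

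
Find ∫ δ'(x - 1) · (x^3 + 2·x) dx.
-5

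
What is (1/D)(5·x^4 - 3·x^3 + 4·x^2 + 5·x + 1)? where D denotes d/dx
x^{5} - \frac{3 x^{4}}{4} + \frac{4 x^{3}}{3} + \frac{5 x^{2}}{2} + x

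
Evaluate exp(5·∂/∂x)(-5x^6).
- 5 x^{6} - 150 x^{5} - 1875 x^{4} - 12500 x^{3} - 46875 x^{2} - 93750 x - 78125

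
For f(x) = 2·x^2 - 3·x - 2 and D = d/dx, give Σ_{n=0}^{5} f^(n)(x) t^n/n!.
2 t^{2} + t \left(4 x - 3\right) + 2 x^{2} - 3 x - 2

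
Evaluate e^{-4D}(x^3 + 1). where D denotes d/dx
x^{3} - 12 x^{2} + 48 x - 63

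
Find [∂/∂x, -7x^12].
- 84 x^{11}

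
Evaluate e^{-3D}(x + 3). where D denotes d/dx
x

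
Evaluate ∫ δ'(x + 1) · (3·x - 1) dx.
-3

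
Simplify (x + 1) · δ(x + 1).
0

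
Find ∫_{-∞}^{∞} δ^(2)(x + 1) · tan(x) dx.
- 2 \tan^{3}{\left(1 \right)} - 2 \tan{\left(1 \right)}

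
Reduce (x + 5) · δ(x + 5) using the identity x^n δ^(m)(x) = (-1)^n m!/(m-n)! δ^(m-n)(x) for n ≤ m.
0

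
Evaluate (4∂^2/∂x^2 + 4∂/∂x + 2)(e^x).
10 e^{x}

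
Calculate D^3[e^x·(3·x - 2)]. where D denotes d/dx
\left(3 x + 7\right) e^{x}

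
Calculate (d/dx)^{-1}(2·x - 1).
x^{2} - x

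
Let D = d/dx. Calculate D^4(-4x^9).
- 12096 x^{5}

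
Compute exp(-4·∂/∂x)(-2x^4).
- 2 x^{4} + 32 x^{3} - 192 x^{2} + 512 x - 512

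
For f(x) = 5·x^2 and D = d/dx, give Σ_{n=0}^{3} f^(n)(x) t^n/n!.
5 t^{2} + 10 t x + 5 x^{2}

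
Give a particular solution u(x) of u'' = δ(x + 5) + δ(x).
\frac{|x + 5|}{2} + \frac{|x|}{2}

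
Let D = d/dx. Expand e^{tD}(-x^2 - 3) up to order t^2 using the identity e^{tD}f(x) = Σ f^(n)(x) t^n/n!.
- t^{2} - 2 t x - x^{2} - 3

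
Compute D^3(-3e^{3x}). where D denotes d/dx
- 81 e^{3 x}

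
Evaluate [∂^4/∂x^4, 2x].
8\frac{d^{3}}{dx^{3}}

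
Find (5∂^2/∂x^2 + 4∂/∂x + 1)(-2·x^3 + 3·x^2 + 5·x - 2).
- 2 x^{3} - 21 x^{2} - 31 x + 48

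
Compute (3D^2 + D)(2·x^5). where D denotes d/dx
10 x^{3} \left(x + 12\right)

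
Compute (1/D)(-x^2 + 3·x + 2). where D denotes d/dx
- \frac{x^{3}}{3} + \frac{3 x^{2}}{2} + 2 x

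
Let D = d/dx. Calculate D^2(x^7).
42 x^{5}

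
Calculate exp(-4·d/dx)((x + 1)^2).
x^{2} - 6 x + 9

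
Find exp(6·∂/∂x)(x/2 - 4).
\frac{x}{2} - 1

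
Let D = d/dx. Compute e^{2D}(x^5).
x^{5} + 10 x^{4} + 40 x^{3} + 80 x^{2} + 80 x + 32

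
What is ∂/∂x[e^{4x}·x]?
\left(4 x + 1\right) e^{4 x}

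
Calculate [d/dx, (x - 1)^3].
3 \left(x - 1\right)^{2}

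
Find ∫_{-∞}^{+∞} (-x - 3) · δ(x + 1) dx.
-2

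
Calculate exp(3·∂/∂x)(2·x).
2 x + 6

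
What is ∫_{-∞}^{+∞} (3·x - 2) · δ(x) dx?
-2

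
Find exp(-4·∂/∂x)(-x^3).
- x^{3} + 12 x^{2} - 48 x + 64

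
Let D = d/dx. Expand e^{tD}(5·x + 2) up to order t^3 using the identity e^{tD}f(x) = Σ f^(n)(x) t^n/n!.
5 t + 5 x + 2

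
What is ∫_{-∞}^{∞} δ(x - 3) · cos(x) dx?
\cos{\left(3 \right)}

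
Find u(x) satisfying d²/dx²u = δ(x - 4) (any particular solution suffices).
\frac{|x - 4|}{2}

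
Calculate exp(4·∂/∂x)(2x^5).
2 x^{5} + 40 x^{4} + 320 x^{3} + 1280 x^{2} + 2560 x + 2048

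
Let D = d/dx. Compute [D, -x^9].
- 9 x^{8}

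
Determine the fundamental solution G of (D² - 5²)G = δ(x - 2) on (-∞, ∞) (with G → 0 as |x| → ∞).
-\frac{e^{-5|x - 2|}}{10}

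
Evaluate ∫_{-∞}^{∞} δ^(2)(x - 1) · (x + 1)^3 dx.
12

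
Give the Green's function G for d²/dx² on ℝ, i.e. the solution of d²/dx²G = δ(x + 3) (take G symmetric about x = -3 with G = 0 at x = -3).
\frac{|x + 3|}{2}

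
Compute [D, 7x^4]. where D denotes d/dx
28 x^{3}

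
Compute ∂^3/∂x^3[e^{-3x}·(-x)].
27 \left(x - 1\right) e^{- 3 x}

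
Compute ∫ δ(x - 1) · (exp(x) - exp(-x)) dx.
2 \sinh{\left(1 \right)}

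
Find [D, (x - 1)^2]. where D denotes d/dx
2 x - 2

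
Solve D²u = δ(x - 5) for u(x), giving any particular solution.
\frac{|x - 5|}{2}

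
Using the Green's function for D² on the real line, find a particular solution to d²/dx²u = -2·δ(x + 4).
-|x + 4|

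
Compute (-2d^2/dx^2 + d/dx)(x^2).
2 x - 4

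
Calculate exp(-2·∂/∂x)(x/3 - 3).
\frac{x}{3} - \frac{11}{3}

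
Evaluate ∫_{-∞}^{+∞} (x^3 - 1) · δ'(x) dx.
0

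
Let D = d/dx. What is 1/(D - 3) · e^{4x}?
e^{4 x}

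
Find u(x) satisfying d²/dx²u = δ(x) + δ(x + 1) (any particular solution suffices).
\frac{|x|}{2} + \frac{|x + 1|}{2}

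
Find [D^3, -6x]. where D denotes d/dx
-18D^{2}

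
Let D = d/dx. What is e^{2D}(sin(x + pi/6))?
\sin{\left(x + \frac{\pi}{6} + 2 \right)}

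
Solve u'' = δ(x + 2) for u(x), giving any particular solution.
\frac{|x + 2|}{2}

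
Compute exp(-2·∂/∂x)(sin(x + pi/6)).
\sin{\left(x - 2 + \frac{\pi}{6} \right)}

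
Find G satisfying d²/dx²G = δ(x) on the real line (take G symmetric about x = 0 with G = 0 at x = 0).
\frac{|x|}{2}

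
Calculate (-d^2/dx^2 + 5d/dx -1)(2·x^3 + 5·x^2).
- 2 x^{3} + 25 x^{2} + 38 x - 10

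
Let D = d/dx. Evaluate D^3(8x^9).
4032 x^{6}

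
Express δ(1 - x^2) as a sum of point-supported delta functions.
\frac{\delta(x - 1) + \delta(x + 1)}{2}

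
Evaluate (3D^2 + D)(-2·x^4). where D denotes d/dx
8 x^{2} \left(- x - 9\right)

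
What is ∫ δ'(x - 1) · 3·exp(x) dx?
- 3 e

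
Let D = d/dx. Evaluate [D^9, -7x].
-63D^{8}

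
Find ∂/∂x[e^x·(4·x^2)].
4 x \left(x + 2\right) e^{x}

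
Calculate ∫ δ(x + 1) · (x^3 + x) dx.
-2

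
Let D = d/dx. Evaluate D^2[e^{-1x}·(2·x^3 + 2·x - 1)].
\left(2 x^{3} - 12 x^{2} + 14 x - 5\right) e^{- x}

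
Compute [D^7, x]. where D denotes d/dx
7D^{6}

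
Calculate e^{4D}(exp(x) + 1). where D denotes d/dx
e^{x + 4} + 1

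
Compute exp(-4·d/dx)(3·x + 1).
3 x - 11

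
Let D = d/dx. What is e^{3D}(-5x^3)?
- 5 x^{3} - 45 x^{2} - 135 x - 135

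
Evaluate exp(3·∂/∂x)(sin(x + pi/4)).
\sin{\left(x + \frac{\pi}{4} + 3 \right)}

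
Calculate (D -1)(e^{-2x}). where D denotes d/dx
- 3 e^{- 2 x}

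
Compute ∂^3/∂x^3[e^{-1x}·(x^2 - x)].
\left(- x^{2} + 7 x - 9\right) e^{- x}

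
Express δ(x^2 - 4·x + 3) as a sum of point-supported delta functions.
\frac{\delta(x - 3) + \delta(x - 1)}{2}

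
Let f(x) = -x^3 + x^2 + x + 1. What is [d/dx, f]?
- 3 x^{2} + 2 x + 1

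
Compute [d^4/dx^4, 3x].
12\frac{d^{3}}{dx^{3}}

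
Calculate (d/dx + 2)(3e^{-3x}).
- 3 e^{- 3 x}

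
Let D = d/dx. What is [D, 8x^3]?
24 x^{2}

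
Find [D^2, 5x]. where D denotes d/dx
10D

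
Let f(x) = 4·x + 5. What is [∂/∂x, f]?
4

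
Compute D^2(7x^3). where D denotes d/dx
42 x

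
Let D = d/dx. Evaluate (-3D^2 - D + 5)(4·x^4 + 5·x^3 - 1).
20 x^{4} + 9 x^{3} - 159 x^{2} - 90 x - 5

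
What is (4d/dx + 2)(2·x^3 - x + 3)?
4 x^{3} + 24 x^{2} - 2 x + 2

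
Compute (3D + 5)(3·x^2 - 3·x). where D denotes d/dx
15 x^{2} + 3 x - 9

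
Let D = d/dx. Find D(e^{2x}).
2 e^{2 x}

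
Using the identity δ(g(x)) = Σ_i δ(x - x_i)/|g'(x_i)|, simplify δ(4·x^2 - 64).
\frac{\delta(x - 4) + \delta(x + 4)}{32}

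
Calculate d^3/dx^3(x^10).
720 x^{7}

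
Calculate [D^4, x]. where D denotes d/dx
4D^{3}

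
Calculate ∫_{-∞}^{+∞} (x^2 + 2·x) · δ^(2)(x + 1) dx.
2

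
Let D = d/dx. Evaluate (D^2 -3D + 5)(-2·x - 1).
1 - 10 x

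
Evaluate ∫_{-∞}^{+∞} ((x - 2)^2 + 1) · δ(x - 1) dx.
2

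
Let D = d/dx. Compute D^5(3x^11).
166320 x^{6}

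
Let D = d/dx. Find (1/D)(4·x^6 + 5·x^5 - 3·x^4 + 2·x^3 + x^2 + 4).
\frac{4 x^{7}}{7} + \frac{5 x^{6}}{6} - \frac{3 x^{5}}{5} + \frac{x^{4}}{2} + \frac{x^{3}}{3} + 4 x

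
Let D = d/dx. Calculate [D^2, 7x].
14D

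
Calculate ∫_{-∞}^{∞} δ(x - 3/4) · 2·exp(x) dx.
2 e^{\frac{3}{4}}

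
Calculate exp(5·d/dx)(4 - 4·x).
- 4 x - 16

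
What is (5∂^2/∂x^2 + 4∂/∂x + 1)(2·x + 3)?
2 x + 11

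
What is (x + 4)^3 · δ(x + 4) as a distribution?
0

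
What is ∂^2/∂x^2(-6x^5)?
- 120 x^{3}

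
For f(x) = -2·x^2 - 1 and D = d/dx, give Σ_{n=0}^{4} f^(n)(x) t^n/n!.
- 2 t^{2} - 4 t x - 2 x^{2} - 1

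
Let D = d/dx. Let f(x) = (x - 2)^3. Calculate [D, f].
3 \left(x - 2\right)^{2}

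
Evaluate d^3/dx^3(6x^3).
36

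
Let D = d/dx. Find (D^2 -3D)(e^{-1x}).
4 e^{- x}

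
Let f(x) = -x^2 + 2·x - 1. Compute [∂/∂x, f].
2 - 2 x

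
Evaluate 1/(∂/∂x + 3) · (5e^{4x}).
\frac{5 e^{4 x}}{7}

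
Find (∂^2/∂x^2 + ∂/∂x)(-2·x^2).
- 4 x - 4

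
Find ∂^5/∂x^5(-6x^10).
- 181440 x^{5}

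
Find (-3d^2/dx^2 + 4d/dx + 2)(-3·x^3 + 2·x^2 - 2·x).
- 6 x^{3} - 32 x^{2} + 66 x - 20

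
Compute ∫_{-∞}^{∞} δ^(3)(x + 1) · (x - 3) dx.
0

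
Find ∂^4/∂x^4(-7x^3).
0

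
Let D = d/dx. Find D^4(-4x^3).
0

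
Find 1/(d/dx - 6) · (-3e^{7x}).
- 3 e^{7 x}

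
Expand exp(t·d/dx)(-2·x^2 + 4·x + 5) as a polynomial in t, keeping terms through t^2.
- 2 t^{2} - 4 t \left(x - 1\right) - 2 x^{2} + 4 x + 5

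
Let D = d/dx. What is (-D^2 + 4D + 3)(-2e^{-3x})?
36 e^{- 3 x}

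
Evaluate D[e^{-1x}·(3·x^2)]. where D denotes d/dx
3 x \left(2 - x\right) e^{- x}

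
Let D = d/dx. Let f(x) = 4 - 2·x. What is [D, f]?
-2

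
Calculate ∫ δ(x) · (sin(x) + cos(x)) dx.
1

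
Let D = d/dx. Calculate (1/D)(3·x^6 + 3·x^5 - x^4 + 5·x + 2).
\frac{3 x^{7}}{7} + \frac{x^{6}}{2} - \frac{x^{5}}{5} + \frac{5 x^{2}}{2} + 2 x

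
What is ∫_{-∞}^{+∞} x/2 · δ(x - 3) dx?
\frac{3}{2}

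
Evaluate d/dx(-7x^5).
- 35 x^{4}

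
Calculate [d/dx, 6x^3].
18 x^{2}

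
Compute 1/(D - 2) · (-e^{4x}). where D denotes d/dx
- \frac{e^{4 x}}{2}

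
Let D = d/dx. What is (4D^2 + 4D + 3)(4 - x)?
8 - 3 x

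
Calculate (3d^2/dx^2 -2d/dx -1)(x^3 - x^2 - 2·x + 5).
- x^{3} - 5 x^{2} + 24 x - 7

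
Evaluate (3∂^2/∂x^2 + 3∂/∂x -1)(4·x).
12 - 4 x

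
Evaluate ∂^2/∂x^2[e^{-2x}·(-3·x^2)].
6 \left(- 2 x^{2} + 4 x - 1\right) e^{- 2 x}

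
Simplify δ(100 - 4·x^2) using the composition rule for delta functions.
\frac{\delta(x - 5) + \delta(x + 5)}{40}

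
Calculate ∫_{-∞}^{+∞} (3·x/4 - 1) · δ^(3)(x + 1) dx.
0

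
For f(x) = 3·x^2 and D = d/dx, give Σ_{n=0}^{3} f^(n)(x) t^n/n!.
3 t^{2} + 6 t x + 3 x^{2}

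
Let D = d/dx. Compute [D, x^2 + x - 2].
2 x + 1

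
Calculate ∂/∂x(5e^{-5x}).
- 25 e^{- 5 x}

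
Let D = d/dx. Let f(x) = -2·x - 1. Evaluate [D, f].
-2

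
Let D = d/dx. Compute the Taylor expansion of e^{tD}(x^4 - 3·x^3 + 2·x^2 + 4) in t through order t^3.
t^{3} \left(4 x - 3\right) + t^{2} \left(6 x^{2} - 9 x + 2\right) + t x \left(4 x^{2} - 9 x + 4\right) + x^{4} - 3 x^{3} + 2 x^{2} + 4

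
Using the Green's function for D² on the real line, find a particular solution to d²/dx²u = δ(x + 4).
\frac{|x + 4|}{2}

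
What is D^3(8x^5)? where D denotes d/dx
480 x^{2}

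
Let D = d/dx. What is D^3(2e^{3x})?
54 e^{3 x}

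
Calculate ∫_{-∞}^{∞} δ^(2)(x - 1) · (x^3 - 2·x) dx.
6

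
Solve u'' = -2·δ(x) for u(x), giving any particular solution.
-|x|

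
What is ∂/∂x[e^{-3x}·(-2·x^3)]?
6 x^{2} \left(x - 1\right) e^{- 3 x}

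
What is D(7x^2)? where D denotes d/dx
14 x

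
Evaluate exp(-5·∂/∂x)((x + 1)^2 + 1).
x^{2} - 8 x + 17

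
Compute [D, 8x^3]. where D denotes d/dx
24 x^{2}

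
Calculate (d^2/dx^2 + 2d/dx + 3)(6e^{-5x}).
108 e^{- 5 x}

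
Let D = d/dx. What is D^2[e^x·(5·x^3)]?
5 x \left(x^{2} + 6 x + 6\right) e^{x}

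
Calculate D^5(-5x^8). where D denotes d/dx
- 33600 x^{3}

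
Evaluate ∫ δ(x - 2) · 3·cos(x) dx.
3 \cos{\left(2 \right)}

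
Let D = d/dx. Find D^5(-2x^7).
- 5040 x^{2}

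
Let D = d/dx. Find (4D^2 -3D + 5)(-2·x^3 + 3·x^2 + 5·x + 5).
- 10 x^{3} + 33 x^{2} - 41 x + 34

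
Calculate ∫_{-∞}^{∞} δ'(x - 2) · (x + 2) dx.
-1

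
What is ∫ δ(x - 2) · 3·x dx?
6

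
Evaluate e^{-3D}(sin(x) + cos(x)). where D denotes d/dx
\sqrt{2} \cos{\left(- x + \frac{\pi}{4} + 3 \right)}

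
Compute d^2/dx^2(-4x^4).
- 48 x^{2}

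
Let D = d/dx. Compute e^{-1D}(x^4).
x^{4} - 4 x^{3} + 6 x^{2} - 4 x + 1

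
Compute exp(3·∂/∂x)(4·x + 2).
4 x + 14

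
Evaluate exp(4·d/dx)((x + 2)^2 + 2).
x^{2} + 12 x + 38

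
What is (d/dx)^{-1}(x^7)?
\frac{x^{8}}{8}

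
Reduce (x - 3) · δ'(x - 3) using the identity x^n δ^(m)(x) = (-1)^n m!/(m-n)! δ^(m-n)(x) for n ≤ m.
-\delta(x - 3)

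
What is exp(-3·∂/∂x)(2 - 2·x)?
8 - 2 x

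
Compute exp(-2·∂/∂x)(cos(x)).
\cos{\left(x - 2 \right)}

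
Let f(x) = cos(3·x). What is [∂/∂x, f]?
- 3 \sin{\left(3 x \right)}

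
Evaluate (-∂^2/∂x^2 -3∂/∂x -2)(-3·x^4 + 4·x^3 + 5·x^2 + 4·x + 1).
6 x^{4} + 28 x^{3} - 10 x^{2} - 62 x - 24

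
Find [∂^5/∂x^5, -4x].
-20\frac{d^{4}}{dx^{4}}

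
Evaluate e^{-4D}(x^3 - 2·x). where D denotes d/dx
x^{3} - 12 x^{2} + 46 x - 56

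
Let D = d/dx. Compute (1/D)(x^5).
\frac{x^{6}}{6}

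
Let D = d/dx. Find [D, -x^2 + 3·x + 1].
3 - 2 x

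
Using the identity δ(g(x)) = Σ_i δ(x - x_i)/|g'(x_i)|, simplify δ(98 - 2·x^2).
\frac{\delta(x - 7) + \delta(x + 7)}{28}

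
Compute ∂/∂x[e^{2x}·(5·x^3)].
x^{2} \left(10 x + 15\right) e^{2 x}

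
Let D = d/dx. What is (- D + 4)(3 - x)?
13 - 4 x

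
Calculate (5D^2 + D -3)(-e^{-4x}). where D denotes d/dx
- 73 e^{- 4 x}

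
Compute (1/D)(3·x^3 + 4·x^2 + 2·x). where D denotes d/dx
\frac{3 x^{4}}{4} + \frac{4 x^{3}}{3} + x^{2}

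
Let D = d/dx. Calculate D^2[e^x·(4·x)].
4 \left(x + 2\right) e^{x}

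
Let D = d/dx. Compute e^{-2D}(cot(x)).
\cot{\left(x - 2 \right)}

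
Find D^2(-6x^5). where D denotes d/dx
- 120 x^{3}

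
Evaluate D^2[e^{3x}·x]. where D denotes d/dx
\left(9 x + 6\right) e^{3 x}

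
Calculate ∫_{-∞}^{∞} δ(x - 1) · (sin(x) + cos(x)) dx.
\cos{\left(1 \right)} + \sin{\left(1 \right)}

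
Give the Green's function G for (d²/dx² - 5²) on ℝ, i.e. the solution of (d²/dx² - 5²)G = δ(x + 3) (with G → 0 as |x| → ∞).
-\frac{e^{-5|x + 3|}}{10}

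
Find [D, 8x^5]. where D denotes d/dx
40 x^{4}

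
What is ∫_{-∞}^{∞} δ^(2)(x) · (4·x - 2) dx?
0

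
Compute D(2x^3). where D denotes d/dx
6 x^{2}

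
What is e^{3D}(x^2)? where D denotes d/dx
x^{2} + 6 x + 9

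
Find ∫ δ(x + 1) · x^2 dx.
1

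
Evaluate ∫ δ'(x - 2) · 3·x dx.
-3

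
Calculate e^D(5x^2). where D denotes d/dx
5 x^{2} + 10 x + 5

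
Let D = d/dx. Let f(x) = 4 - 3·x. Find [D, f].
-3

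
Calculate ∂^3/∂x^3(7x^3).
42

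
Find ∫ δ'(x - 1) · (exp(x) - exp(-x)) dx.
- 2 \cosh{\left(1 \right)}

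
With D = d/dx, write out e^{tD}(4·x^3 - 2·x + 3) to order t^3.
4 t^{3} + 12 t^{2} x + 2 t \left(6 x^{2} - 1\right) + 4 x^{3} - 2 x + 3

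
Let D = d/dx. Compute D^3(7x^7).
1470 x^{4}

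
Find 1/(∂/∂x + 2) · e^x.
\frac{e^{x}}{3}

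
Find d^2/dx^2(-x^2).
-2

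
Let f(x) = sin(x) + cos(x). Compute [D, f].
- \sin{\left(x \right)} + \cos{\left(x \right)}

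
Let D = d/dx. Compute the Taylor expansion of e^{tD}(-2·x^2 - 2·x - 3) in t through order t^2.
- 2 t^{2} - 2 t \left(2 x + 1\right) - 2 x^{2} - 2 x - 3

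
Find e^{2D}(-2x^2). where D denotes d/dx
- 2 x^{2} - 8 x - 8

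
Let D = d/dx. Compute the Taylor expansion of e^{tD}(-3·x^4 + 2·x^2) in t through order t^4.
- 3 t^{4} - 12 t^{3} x - t^{2} \left(18 x^{2} - 2\right) - 4 t x \left(3 x^{2} - 1\right) - 3 x^{4} + 2 x^{2}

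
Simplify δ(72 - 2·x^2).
\frac{\delta(x - 6) + \delta(x + 6)}{24}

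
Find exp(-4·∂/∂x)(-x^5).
- x^{5} + 20 x^{4} - 160 x^{3} + 640 x^{2} - 1280 x + 1024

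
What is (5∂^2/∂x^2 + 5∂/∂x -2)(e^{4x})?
98 e^{4 x}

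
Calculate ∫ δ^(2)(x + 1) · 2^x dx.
\frac{\log{\left(2 \right)}^{2}}{2}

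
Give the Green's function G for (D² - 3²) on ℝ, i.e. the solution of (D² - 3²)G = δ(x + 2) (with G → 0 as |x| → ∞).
-\frac{e^{-3|x + 2|}}{6}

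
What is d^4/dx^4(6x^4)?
144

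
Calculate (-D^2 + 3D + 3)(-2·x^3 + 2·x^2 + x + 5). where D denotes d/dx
- 6 x^{3} - 12 x^{2} + 27 x + 14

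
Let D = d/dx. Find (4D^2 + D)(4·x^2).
8 x + 32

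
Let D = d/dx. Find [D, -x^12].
- 12 x^{11}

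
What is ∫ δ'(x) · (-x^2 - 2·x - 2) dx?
2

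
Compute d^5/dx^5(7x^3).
0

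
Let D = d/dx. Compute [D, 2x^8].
16 x^{7}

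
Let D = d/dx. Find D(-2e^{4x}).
- 8 e^{4 x}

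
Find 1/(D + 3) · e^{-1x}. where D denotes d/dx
\frac{e^{- x}}{2}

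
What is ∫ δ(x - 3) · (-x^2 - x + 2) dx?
-10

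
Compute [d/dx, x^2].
2 x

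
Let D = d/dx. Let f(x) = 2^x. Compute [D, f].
2^{x} \log{\left(2 \right)}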